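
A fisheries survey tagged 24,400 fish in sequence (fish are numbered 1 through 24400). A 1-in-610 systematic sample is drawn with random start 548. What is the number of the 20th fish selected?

12138

k = 610
20th selection = r + (20−1)·k = 548 + 19×610 = 548 + 11590 = 12138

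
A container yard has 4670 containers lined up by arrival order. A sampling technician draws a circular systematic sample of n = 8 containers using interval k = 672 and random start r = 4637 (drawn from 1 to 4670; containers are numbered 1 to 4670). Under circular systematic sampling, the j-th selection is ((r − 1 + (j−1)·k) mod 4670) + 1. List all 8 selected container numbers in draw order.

Selection 1: 4637
Selection 2: 4637 + 672 = 5309 → 5309 − 4670 = 639
Selection 3: 639 + 672 = 1311
Selection 4: 1311 + 672 = 1983
Selection 5: 1983 + 672 = 2655
Selection 6: 2655 + 672 = 3327
Selection 7: 3327 + 672 = 3999
Selection 8: 3999 + 672 = 4671 → 4671 − 4670 = 1

4637, 639, 1311, 1983, 2655, 3327, 3999, 1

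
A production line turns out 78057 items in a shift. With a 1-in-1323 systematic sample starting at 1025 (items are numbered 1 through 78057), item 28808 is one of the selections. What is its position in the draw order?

k = 1323
position = (28808 − 1025)/1323 + 1 = 27783/1323 + 1 = 21 + 1 = 22

22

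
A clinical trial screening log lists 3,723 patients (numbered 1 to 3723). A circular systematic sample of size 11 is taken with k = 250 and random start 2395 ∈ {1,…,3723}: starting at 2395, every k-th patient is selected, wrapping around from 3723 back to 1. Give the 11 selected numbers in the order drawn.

2395, 2645, 2895, 3145, 3395, 3645, 172, 422, 672, 922, 1172

Selection 1: 2395
Selection 2: 2395 + 250 = 2645
Selection 3: 2645 + 250 = 2895
Selection 4: 2895 + 250 = 3145
Selection 5: 3145 + 250 = 3395
Selection 6: 3395 + 250 = 3645
Selection 7: 3645 + 250 = 3895 → 3895 − 3723 = 172
Selection 8: 172 + 250 = 422
Selection 9: 422 + 250 = 672
Selection 10: 672 + 250 = 922
Selection 11: 922 + 250 = 1172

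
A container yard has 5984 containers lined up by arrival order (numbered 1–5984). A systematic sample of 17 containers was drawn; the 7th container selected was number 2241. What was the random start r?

129

k = 5984/17 = 352
r = 2241 − (7−1)×352 = 2241 − 2112 = 129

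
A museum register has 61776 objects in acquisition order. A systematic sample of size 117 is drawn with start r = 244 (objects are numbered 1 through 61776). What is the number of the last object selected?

k = 61776/117 = 528
117th selection = r + (117−1)·k = 244 + 116×528 = 244 + 61248 = 61492

61492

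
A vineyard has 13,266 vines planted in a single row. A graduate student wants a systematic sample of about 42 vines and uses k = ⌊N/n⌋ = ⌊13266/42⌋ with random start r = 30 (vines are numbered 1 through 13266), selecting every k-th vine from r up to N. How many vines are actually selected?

43

k = ⌊13266/42⌋ = 315
Achieved size = ⌊(13266 − 30)/315⌋ + 1 = ⌊13236/315⌋ + 1 = 42 + 1 = 43
(last selection: 30 + 42×315 = 13260 ≤ 13266; next would be 13575 > 13266)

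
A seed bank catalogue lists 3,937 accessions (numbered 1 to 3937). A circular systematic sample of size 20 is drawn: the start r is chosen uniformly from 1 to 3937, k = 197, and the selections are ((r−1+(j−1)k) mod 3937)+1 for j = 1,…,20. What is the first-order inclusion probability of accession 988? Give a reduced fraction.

For each position j, as r ranges over 1…3937 the j-th selection hits every accession exactly once, so accession 988 is selected for exactly 20 of the 3937 starts.
Inclusion probability = 20/3937.

20/3937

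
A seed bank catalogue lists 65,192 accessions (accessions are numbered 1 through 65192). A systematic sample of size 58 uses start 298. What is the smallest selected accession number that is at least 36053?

36266

k = 65192/58 = 1124
Steps past start: ⌈(36053 − 298)/1124⌉ = ⌈35755/1124⌉ = 32
Selected accession: 298 + 32×1124 = 36266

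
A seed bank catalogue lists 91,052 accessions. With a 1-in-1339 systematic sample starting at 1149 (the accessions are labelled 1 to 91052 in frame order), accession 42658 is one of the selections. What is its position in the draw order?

32

k = 1339
position = (42658 − 1149)/1339 + 1 = 41509/1339 + 1 = 31 + 1 = 32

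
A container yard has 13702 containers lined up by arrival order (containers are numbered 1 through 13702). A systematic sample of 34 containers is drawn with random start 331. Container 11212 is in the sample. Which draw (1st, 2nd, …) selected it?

k = 13702/34 = 403
position = (11212 − 331)/403 + 1 = 10881/403 + 1 = 27 + 1 = 28

28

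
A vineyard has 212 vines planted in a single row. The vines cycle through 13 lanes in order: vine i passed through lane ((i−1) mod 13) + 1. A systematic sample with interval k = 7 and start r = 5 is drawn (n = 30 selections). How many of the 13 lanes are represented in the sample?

13

Consecutive selections differ by k = 7, so their lane numbers differ by 7 mod 13 = 7.
gcd(7, 13) = 1, so the sample visits 13/1 = 13 distinct residues mod 13.
Start 5 is lane 5; the lanes hit are 1, 2, 3, 4, 5, 6, 7, 8, 9, 10, 11, 12, 13.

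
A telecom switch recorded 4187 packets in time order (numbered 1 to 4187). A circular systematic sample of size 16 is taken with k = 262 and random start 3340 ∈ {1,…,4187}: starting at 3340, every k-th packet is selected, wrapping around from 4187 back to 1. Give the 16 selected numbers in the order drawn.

3340, 3602, 3864, 4126, 201, 463, 725, 987, 1249, 1511, 1773, 2035, 2297, 2559, 2821, 3083

Selection 1: 3340
Selection 2: 3340 + 262 = 3602
Selection 3: 3602 + 262 = 3864
Selection 4: 3864 + 262 = 4126
Selection 5: 4126 + 262 = 4388 → 4388 − 4187 = 201
Selection 6: 201 + 262 = 463
Selection 7: 463 + 262 = 725
Selection 8: 725 + 262 = 987
Selection 9: 987 + 262 = 1249
Selection 10: 1249 + 262 = 1511
Selection 11: 1511 + 262 = 1773
Selection 12: 1773 + 262 = 2035
Selection 13: 2035 + 262 = 2297
Selection 14: 2297 + 262 = 2559
Selection 15: 2559 + 262 = 2821
Selection 16: 2821 + 262 = 3083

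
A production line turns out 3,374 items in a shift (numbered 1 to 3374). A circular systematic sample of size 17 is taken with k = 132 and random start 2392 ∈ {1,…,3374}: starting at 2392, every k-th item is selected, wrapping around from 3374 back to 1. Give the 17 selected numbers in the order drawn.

2392, 2524, 2656, 2788, 2920, 3052, 3184, 3316, 74, 206, 338, 470, 602, 734, 866, 998, 1130

Selection 1: 2392
Selection 2: 2392 + 132 = 2524
Selection 3: 2524 + 132 = 2656
Selection 4: 2656 + 132 = 2788
Selection 5: 2788 + 132 = 2920
Selection 6: 2920 + 132 = 3052
Selection 7: 3052 + 132 = 3184
Selection 8: 3184 + 132 = 3316
Selection 9: 3316 + 132 = 3448 → 3448 − 3374 = 74
Selection 10: 74 + 132 = 206
Selection 11: 206 + 132 = 338
Selection 12: 338 + 132 = 470
Selection 13: 470 + 132 = 602
Selection 14: 602 + 132 = 734
Selection 15: 734 + 132 = 866
Selection 16: 866 + 132 = 998
Selection 17: 998 + 132 = 1130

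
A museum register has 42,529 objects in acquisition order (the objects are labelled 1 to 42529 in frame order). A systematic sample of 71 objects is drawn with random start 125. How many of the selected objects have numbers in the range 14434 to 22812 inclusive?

k = 42529/71 = 599
First selection ≥ 14434: 125 + ⌈(14434−125)/599⌉·599 = 125 + 24×599 = 14501
Last selection ≤ 22812: 125 + ⌊(22812−125)/599⌋·599 = 125 + 37×599 = 22288
Count = 37 − 24 + 1 = 14

14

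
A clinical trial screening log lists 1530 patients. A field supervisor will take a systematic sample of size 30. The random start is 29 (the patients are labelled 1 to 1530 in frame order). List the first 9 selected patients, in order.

k = N/n = 1530/30 = 51
patient 1: 29
patient 2: 29 + 51 = 80
patient 3: 80 + 51 = 131
patient 4: 131 + 51 = 182
patient 5: 182 + 51 = 233
patient 6: 233 + 51 = 284
patient 7: 284 + 51 = 335
patient 8: 335 + 51 = 386
patient 9: 386 + 51 = 437

29, 80, 131, 182, 233, 284, 335, 386, 437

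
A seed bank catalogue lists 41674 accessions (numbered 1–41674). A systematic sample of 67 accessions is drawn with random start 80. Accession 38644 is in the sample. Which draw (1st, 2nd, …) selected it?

k = 41674/67 = 622
position = (38644 − 80)/622 + 1 = 38564/622 + 1 = 62 + 1 = 63

63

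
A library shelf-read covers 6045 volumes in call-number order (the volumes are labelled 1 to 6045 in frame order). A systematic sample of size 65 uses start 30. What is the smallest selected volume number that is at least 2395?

k = 6045/65 = 93
Steps past start: ⌈(2395 − 30)/93⌉ = ⌈2365/93⌉ = 26
Selected volume: 30 + 26×93 = 2448

2448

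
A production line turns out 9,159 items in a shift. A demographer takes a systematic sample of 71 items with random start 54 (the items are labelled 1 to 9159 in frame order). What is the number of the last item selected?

k = 9159/71 = 129
71st selection = r + (71−1)·k = 54 + 70×129 = 54 + 9030 = 9084

9084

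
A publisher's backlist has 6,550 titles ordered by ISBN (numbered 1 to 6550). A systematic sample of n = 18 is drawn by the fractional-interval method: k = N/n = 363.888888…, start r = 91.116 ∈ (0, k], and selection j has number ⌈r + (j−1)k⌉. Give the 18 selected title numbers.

j=1: r + 0k = 91.116 → ⌈·⌉ = 92
j=2: r + 1k = 455.004888… → ⌈·⌉ = 456
j=3: r + 2k = 818.893777… → ⌈·⌉ = 819
j=4: r + 3k = 1182.782666… → ⌈·⌉ = 1183
j=5: r + 4k = 1546.671555… → ⌈·⌉ = 1547
j=6: r + 5k = 1910.560444… → ⌈·⌉ = 1911
j=7: r + 6k = 2274.449333… → ⌈·⌉ = 2275
j=8: r + 7k = 2638.338222… → ⌈·⌉ = 2639
j=9: r + 8k = 3002.227111… → ⌈·⌉ = 3003
j=10: r + 9k = 3366.116 → ⌈·⌉ = 3367
j=11: r + 10k = 3730.004888… → ⌈·⌉ = 3731
j=12: r + 11k = 4093.893777… → ⌈·⌉ = 4094
j=13: r + 12k = 4457.782666… → ⌈·⌉ = 4458
j=14: r + 13k = 4821.671555… → ⌈·⌉ = 4822
j=15: r + 14k = 5185.560444… → ⌈·⌉ = 5186
j=16: r + 15k = 5549.449333… → ⌈·⌉ = 5550
j=17: r + 16k = 5913.338222… → ⌈·⌉ = 5914
j=18: r + 17k = 6277.227111… → ⌈·⌉ = 6278

92, 456, 819, 1183, 1547, 1911, 2275, 2639, 3003, 3367, 3731, 4094, 4458, 4822, 5186, 5550, 5914, 6278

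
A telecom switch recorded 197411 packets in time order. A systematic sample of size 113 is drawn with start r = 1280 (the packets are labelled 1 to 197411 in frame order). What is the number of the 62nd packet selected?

107847

k = 197411/113 = 1747
62nd selection = r + (62−1)·k = 1280 + 61×1747 = 1280 + 106567 = 107847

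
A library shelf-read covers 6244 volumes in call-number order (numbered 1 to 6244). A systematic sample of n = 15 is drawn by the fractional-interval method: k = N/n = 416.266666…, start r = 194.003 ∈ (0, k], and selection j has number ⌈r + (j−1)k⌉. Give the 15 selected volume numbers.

j=1: r + 0k = 194.003 → ⌈·⌉ = 195
j=2: r + 1k = 610.269666… → ⌈·⌉ = 611
j=3: r + 2k = 1026.536333… → ⌈·⌉ = 1027
j=4: r + 3k = 1442.803 → ⌈·⌉ = 1443
j=5: r + 4k = 1859.069666… → ⌈·⌉ = 1860
j=6: r + 5k = 2275.336333… → ⌈·⌉ = 2276
j=7: r + 6k = 2691.603 → ⌈·⌉ = 2692
j=8: r + 7k = 3107.869666… → ⌈·⌉ = 3108
j=9: r + 8k = 3524.136333… → ⌈·⌉ = 3525
j=10: r + 9k = 3940.403 → ⌈·⌉ = 3941
j=11: r + 10k = 4356.669666… → ⌈·⌉ = 4357
j=12: r + 11k = 4772.936333… → ⌈·⌉ = 4773
j=13: r + 12k = 5189.203 → ⌈·⌉ = 5190
j=14: r + 13k = 5605.469666… → ⌈·⌉ = 5606
j=15: r + 14k = 6021.736333… → ⌈·⌉ = 6022

195, 611, 1027, 1443, 1860, 2276, 2692, 3108, 3525, 3941, 4357, 4773, 5190, 5606, 6022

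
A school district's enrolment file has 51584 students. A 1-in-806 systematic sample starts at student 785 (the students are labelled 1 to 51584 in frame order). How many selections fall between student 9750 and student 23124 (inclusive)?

k = 806
First selection ≥ 9750: 785 + ⌈(9750−785)/806⌉·806 = 785 + 12×806 = 10457
Last selection ≤ 23124: 785 + ⌊(23124−785)/806⌋·806 = 785 + 27×806 = 22547
Count = 27 − 12 + 1 = 16

16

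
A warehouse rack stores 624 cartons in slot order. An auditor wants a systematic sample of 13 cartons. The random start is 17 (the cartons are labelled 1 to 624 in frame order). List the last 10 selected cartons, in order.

161, 209, 257, 305, 353, 401, 449, 497, 545, 593

k = N/n = 624/13 = 48
4th selection = 17 + 3×48 = 161
5th: 161 + 48 = 209
6th: 209 + 48 = 257
7th: 257 + 48 = 305
8th: 305 + 48 = 353
9th: 353 + 48 = 401
10th: 401 + 48 = 449
11th: 449 + 48 = 497
12th: 497 + 48 = 545
13th: 545 + 48 = 593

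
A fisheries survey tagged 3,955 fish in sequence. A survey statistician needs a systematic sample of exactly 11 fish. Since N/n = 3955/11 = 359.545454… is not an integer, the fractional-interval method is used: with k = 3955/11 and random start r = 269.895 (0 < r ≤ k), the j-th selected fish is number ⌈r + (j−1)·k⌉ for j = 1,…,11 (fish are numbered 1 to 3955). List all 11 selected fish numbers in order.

j=1: r + 0k = 269.895 → ⌈·⌉ = 270
j=2: r + 1k = 629.440454… → ⌈·⌉ = 630
j=3: r + 2k = 988.985909… → ⌈·⌉ = 989
j=4: r + 3k = 1348.531363… → ⌈·⌉ = 1349
j=5: r + 4k = 1708.076818… → ⌈·⌉ = 1709
j=6: r + 5k = 2067.622272… → ⌈·⌉ = 2068
j=7: r + 6k = 2427.167727… → ⌈·⌉ = 2428
j=8: r + 7k = 2786.713181… → ⌈·⌉ = 2787
j=9: r + 8k = 3146.258636… → ⌈·⌉ = 3147
j=10: r + 9k = 3505.804090… → ⌈·⌉ = 3506
j=11: r + 10k = 3865.349545… → ⌈·⌉ = 3866

270, 630, 989, 1349, 1709, 2068, 2428, 2787, 3147, 3506, 3866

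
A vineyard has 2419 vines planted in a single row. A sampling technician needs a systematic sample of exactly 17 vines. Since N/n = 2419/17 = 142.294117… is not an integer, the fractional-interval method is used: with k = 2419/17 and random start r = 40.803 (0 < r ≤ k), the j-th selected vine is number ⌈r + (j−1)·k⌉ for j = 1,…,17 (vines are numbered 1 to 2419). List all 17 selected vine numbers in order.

41, 184, 326, 468, 610, 753, 895, 1037, 1180, 1322, 1464, 1607, 1749, 1891, 2033, 2176, 2318

j=1: r + 0k = 40.803 → ⌈·⌉ = 41
j=2: r + 1k = 183.097117… → ⌈·⌉ = 184
j=3: r + 2k = 325.391235… → ⌈·⌉ = 326
j=4: r + 3k = 467.685352… → ⌈·⌉ = 468
j=5: r + 4k = 609.979470… → ⌈·⌉ = 610
j=6: r + 5k = 752.273588… → ⌈·⌉ = 753
j=7: r + 6k = 894.567705… → ⌈·⌉ = 895
j=8: r + 7k = 1036.861823… → ⌈·⌉ = 1037
j=9: r + 8k = 1179.155941… → ⌈·⌉ = 1180
j=10: r + 9k = 1321.450058… → ⌈·⌉ = 1322
j=11: r + 10k = 1463.744176… → ⌈·⌉ = 1464
j=12: r + 11k = 1606.038294… → ⌈·⌉ = 1607
j=13: r + 12k = 1748.332411… → ⌈·⌉ = 1749
j=14: r + 13k = 1890.626529… → ⌈·⌉ = 1891
j=15: r + 14k = 2032.920647… → ⌈·⌉ = 2033
j=16: r + 15k = 2175.214764… → ⌈·⌉ = 2176
j=17: r + 16k = 2317.508882… → ⌈·⌉ = 2318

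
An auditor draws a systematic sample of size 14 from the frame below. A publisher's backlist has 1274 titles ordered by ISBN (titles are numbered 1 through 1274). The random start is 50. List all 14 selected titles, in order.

50, 141, 232, 323, 414, 505, 596, 687, 778, 869, 960, 1051, 1142, 1233

k = N/n = 1274/14 = 91
title 1: 50
title 2: 50 + 91 = 141
title 3: 141 + 91 = 232
title 4: 232 + 91 = 323
title 5: 323 + 91 = 414
title 6: 414 + 91 = 505
title 7: 505 + 91 = 596
title 8: 596 + 91 = 687
title 9: 687 + 91 = 778
title 10: 778 + 91 = 869
title 11: 869 + 91 = 960
title 12: 960 + 91 = 1051
title 13: 1051 + 91 = 1142
title 14: 1142 + 91 = 1233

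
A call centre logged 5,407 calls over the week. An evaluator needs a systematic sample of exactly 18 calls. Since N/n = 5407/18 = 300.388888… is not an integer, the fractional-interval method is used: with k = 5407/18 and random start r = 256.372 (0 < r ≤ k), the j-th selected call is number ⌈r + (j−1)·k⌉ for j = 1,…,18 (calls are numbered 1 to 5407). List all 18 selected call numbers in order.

257, 557, 858, 1158, 1458, 1759, 2059, 2360, 2660, 2960, 3261, 3561, 3862, 4162, 4462, 4763, 5063, 5363

j=1: r + 0k = 256.372 → ⌈·⌉ = 257
j=2: r + 1k = 556.760888… → ⌈·⌉ = 557
j=3: r + 2k = 857.149777… → ⌈·⌉ = 858
j=4: r + 3k = 1157.538666… → ⌈·⌉ = 1158
j=5: r + 4k = 1457.927555… → ⌈·⌉ = 1458
j=6: r + 5k = 1758.316444… → ⌈·⌉ = 1759
j=7: r + 6k = 2058.705333… → ⌈·⌉ = 2059
j=8: r + 7k = 2359.094222… → ⌈·⌉ = 2360
j=9: r + 8k = 2659.483111… → ⌈·⌉ = 2660
j=10: r + 9k = 2959.872 → ⌈·⌉ = 2960
j=11: r + 10k = 3260.260888… → ⌈·⌉ = 3261
j=12: r + 11k = 3560.649777… → ⌈·⌉ = 3561
j=13: r + 12k = 3861.038666… → ⌈·⌉ = 3862
j=14: r + 13k = 4161.427555… → ⌈·⌉ = 4162
j=15: r + 14k = 4461.816444… → ⌈·⌉ = 4462
j=16: r + 15k = 4762.205333… → ⌈·⌉ = 4763
j=17: r + 16k = 5062.594222… → ⌈·⌉ = 5063
j=18: r + 17k = 5362.983111… → ⌈·⌉ = 5363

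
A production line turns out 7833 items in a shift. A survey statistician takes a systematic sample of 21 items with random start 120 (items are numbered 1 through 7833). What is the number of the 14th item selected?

k = 7833/21 = 373
14th selection = r + (14−1)·k = 120 + 13×373 = 120 + 4849 = 4969

4969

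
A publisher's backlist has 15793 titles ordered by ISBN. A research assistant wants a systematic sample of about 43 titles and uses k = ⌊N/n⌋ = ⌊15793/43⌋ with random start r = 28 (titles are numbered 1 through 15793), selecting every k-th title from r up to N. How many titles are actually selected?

k = ⌊15793/43⌋ = 367
Achieved size = ⌊(15793 − 28)/367⌋ + 1 = ⌊15765/367⌋ + 1 = 42 + 1 = 43
(last selection: 28 + 42×367 = 15442 ≤ 15793; next would be 15809 > 15793)

43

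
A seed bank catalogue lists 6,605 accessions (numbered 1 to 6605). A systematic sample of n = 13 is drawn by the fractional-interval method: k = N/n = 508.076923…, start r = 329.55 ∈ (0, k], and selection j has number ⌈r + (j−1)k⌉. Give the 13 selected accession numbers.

330, 838, 1346, 1854, 2362, 2870, 3379, 3887, 4395, 4903, 5411, 5919, 6427

j=1: r + 0k = 329.55 → ⌈·⌉ = 330
j=2: r + 1k = 837.626923… → ⌈·⌉ = 838
j=3: r + 2k = 1345.703846… → ⌈·⌉ = 1346
j=4: r + 3k = 1853.780769… → ⌈·⌉ = 1854
j=5: r + 4k = 2361.857692… → ⌈·⌉ = 2362
j=6: r + 5k = 2869.934615… → ⌈·⌉ = 2870
j=7: r + 6k = 3378.011538… → ⌈·⌉ = 3379
j=8: r + 7k = 3886.088461… → ⌈·⌉ = 3887
j=9: r + 8k = 4394.165384… → ⌈·⌉ = 4395
j=10: r + 9k = 4902.242307… → ⌈·⌉ = 4903
j=11: r + 10k = 5410.319230… → ⌈·⌉ = 5411
j=12: r + 11k = 5918.396153… → ⌈·⌉ = 5919
j=13: r + 12k = 6426.473076… → ⌈·⌉ = 6427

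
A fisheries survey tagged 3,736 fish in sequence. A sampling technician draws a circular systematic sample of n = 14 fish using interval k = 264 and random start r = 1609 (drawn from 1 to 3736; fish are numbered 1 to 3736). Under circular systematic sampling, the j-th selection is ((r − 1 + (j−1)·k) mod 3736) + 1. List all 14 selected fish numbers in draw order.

1609, 1873, 2137, 2401, 2665, 2929, 3193, 3457, 3721, 249, 513, 777, 1041, 1305

Selection 1: 1609
Selection 2: 1609 + 264 = 1873
Selection 3: 1873 + 264 = 2137
Selection 4: 2137 + 264 = 2401
Selection 5: 2401 + 264 = 2665
Selection 6: 2665 + 264 = 2929
Selection 7: 2929 + 264 = 3193
Selection 8: 3193 + 264 = 3457
Selection 9: 3457 + 264 = 3721
Selection 10: 3721 + 264 = 3985 → 3985 − 3736 = 249
Selection 11: 249 + 264 = 513
Selection 12: 513 + 264 = 777
Selection 13: 777 + 264 = 1041
Selection 14: 1041 + 264 = 1305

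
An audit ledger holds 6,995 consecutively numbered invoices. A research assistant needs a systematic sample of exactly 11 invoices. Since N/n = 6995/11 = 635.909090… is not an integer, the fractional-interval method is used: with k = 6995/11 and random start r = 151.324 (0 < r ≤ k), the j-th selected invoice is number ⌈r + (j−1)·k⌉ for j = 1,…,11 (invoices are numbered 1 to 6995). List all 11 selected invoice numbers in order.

152, 788, 1424, 2060, 2695, 3331, 3967, 4603, 5239, 5875, 6511

j=1: r + 0k = 151.324 → ⌈·⌉ = 152
j=2: r + 1k = 787.233090… → ⌈·⌉ = 788
j=3: r + 2k = 1423.142181… → ⌈·⌉ = 1424
j=4: r + 3k = 2059.051272… → ⌈·⌉ = 2060
j=5: r + 4k = 2694.960363… → ⌈·⌉ = 2695
j=6: r + 5k = 3330.869454… → ⌈·⌉ = 3331
j=7: r + 6k = 3966.778545… → ⌈·⌉ = 3967
j=8: r + 7k = 4602.687636… → ⌈·⌉ = 4603
j=9: r + 8k = 5238.596727… → ⌈·⌉ = 5239
j=10: r + 9k = 5874.505818… → ⌈·⌉ = 5875
j=11: r + 10k = 6510.414909… → ⌈·⌉ = 6511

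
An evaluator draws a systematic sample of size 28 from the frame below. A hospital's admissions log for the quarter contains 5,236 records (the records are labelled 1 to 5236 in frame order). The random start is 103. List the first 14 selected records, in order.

103, 290, 477, 664, 851, 1038, 1225, 1412, 1599, 1786, 1973, 2160, 2347, 2534

k = N/n = 5236/28 = 187
record 1: 103
record 2: 103 + 187 = 290
record 3: 290 + 187 = 477
record 4: 477 + 187 = 664
record 5: 664 + 187 = 851
record 6: 851 + 187 = 1038
record 7: 1038 + 187 = 1225
record 8: 1225 + 187 = 1412
record 9: 1412 + 187 = 1599
record 10: 1599 + 187 = 1786
record 11: 1786 + 187 = 1973
record 12: 1973 + 187 = 2160
record 13: 2160 + 187 = 2347
record 14: 2347 + 187 = 2534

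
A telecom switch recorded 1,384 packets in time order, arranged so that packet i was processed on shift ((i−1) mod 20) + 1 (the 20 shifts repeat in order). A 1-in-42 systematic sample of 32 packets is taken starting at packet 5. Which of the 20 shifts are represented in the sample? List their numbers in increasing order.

Consecutive selections differ by k = 42, so their shift numbers differ by 42 mod 20 = 2.
gcd(42, 20) = 2, so the sample visits 20/2 = 10 distinct residues mod 20.
Start 5 is shift 5; the shifts hit are 1, 3, 5, 7, 9, 11, 13, 15, 17, 19.

1, 3, 5, 7, 9, 11, 13, 15, 17, 19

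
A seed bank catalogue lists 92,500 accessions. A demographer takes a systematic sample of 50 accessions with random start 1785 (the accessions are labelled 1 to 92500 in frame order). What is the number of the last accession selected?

k = 92500/50 = 1850
50th selection = r + (50−1)·k = 1785 + 49×1850 = 1785 + 90650 = 92435

92435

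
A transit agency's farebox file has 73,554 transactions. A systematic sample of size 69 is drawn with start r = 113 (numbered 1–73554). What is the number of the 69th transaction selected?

72601

k = 73554/69 = 1066
69th selection = r + (69−1)·k = 113 + 68×1066 = 113 + 72488 = 72601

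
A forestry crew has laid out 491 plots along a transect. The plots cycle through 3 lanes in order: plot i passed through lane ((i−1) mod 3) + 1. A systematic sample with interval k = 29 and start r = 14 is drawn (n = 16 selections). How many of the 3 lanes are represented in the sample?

3

Consecutive selections differ by k = 29, so their lane numbers differ by 29 mod 3 = 2.
gcd(29, 3) = 1, so the sample visits 3/1 = 3 distinct residues mod 3.
Start 14 is lane 2; the lanes hit are 1, 2, 3.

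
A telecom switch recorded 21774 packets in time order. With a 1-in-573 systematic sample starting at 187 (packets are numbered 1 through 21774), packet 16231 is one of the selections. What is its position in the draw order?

29

k = 573
position = (16231 − 187)/573 + 1 = 16044/573 + 1 = 28 + 1 = 29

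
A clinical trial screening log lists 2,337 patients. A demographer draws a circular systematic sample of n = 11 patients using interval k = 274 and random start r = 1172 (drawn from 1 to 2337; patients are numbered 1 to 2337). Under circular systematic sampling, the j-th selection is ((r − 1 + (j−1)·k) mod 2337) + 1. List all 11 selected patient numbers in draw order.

1172, 1446, 1720, 1994, 2268, 205, 479, 753, 1027, 1301, 1575

Selection 1: 1172
Selection 2: 1172 + 274 = 1446
Selection 3: 1446 + 274 = 1720
Selection 4: 1720 + 274 = 1994
Selection 5: 1994 + 274 = 2268
Selection 6: 2268 + 274 = 2542 → 2542 − 2337 = 205
Selection 7: 205 + 274 = 479
Selection 8: 479 + 274 = 753
Selection 9: 753 + 274 = 1027
Selection 10: 1027 + 274 = 1301
Selection 11: 1301 + 274 = 1575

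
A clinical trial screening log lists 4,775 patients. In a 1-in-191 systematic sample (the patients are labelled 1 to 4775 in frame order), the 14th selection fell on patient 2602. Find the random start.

k = 191
r = 2602 − (14−1)×191 = 2602 − 2483 = 119

119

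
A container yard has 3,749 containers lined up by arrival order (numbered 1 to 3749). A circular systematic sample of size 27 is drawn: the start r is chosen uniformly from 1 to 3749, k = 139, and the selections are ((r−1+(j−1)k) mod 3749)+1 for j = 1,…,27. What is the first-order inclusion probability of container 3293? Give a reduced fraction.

27/3749

For each position j, as r ranges over 1…3749 the j-th selection hits every container exactly once, so container 3293 is selected for exactly 27 of the 3749 starts.
Inclusion probability = 27/3749.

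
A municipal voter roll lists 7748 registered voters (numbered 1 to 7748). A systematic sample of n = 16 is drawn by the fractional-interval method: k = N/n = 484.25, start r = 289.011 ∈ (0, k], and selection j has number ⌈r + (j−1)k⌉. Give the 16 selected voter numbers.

j=1: r + 0k = 289.011 → ⌈·⌉ = 290
j=2: r + 1k = 773.261 → ⌈·⌉ = 774
j=3: r + 2k = 1257.511 → ⌈·⌉ = 1258
j=4: r + 3k = 1741.761 → ⌈·⌉ = 1742
j=5: r + 4k = 2226.011 → ⌈·⌉ = 2227
j=6: r + 5k = 2710.261 → ⌈·⌉ = 2711
j=7: r + 6k = 3194.511 → ⌈·⌉ = 3195
j=8: r + 7k = 3678.761 → ⌈·⌉ = 3679
j=9: r + 8k = 4163.011 → ⌈·⌉ = 4164
j=10: r + 9k = 4647.261 → ⌈·⌉ = 4648
j=11: r + 10k = 5131.511 → ⌈·⌉ = 5132
j=12: r + 11k = 5615.761 → ⌈·⌉ = 5616
j=13: r + 12k = 6100.011 → ⌈·⌉ = 6101
j=14: r + 13k = 6584.261 → ⌈·⌉ = 6585
j=15: r + 14k = 7068.511 → ⌈·⌉ = 7069
j=16: r + 15k = 7552.761 → ⌈·⌉ = 7553

290, 774, 1258, 1742, 2227, 2711, 3195, 3679, 4164, 4648, 5132, 5616, 6101, 6585, 7069, 7553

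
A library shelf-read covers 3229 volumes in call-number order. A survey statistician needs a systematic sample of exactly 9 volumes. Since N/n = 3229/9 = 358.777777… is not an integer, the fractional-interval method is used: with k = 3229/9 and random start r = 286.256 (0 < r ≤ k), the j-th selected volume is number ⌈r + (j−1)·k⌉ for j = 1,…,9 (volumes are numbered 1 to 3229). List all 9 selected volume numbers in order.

287, 646, 1004, 1363, 1722, 2081, 2439, 2798, 3157

j=1: r + 0k = 286.256 → ⌈·⌉ = 287
j=2: r + 1k = 645.033777… → ⌈·⌉ = 646
j=3: r + 2k = 1003.811555… → ⌈·⌉ = 1004
j=4: r + 3k = 1362.589333… → ⌈·⌉ = 1363
j=5: r + 4k = 1721.367111… → ⌈·⌉ = 1722
j=6: r + 5k = 2080.144888… → ⌈·⌉ = 2081
j=7: r + 6k = 2438.922666… → ⌈·⌉ = 2439
j=8: r + 7k = 2797.700444… → ⌈·⌉ = 2798
j=9: r + 8k = 3156.478222… → ⌈·⌉ = 3157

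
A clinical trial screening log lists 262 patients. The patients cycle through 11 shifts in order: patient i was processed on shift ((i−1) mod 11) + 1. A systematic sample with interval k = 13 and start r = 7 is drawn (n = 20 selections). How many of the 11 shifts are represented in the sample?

11

Consecutive selections differ by k = 13, so their shift numbers differ by 13 mod 11 = 2.
gcd(13, 11) = 1, so the sample visits 11/1 = 11 distinct residues mod 11.
Start 7 is shift 7; the shifts hit are 1, 2, 3, 4, 5, 6, 7, 8, 9, 10, 11.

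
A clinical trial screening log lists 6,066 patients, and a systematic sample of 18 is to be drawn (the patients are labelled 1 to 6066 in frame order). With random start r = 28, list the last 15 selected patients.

1039, 1376, 1713, 2050, 2387, 2724, 3061, 3398, 3735, 4072, 4409, 4746, 5083, 5420, 5757

k = N/n = 6066/18 = 337
4th selection = 28 + 3×337 = 1039
5th: 1039 + 337 = 1376
6th: 1376 + 337 = 1713
7th: 1713 + 337 = 2050
8th: 2050 + 337 = 2387
9th: 2387 + 337 = 2724
10th: 2724 + 337 = 3061
11th: 3061 + 337 = 3398
12th: 3398 + 337 = 3735
13th: 3735 + 337 = 4072
14th: 4072 + 337 = 4409
15th: 4409 + 337 = 4746
16th: 4746 + 337 = 5083
17th: 5083 + 337 = 5420
18th: 5420 + 337 = 5757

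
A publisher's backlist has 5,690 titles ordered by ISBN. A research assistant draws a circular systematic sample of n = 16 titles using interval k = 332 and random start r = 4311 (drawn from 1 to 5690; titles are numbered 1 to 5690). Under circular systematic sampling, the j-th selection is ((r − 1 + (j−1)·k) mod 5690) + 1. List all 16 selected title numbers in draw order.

4311, 4643, 4975, 5307, 5639, 281, 613, 945, 1277, 1609, 1941, 2273, 2605, 2937, 3269, 3601

Selection 1: 4311
Selection 2: 4311 + 332 = 4643
Selection 3: 4643 + 332 = 4975
Selection 4: 4975 + 332 = 5307
Selection 5: 5307 + 332 = 5639
Selection 6: 5639 + 332 = 5971 → 5971 − 5690 = 281
Selection 7: 281 + 332 = 613
Selection 8: 613 + 332 = 945
Selection 9: 945 + 332 = 1277
Selection 10: 1277 + 332 = 1609
Selection 11: 1609 + 332 = 1941
Selection 12: 1941 + 332 = 2273
Selection 13: 2273 + 332 = 2605
Selection 14: 2605 + 332 = 2937
Selection 15: 2937 + 332 = 3269
Selection 16: 3269 + 332 = 3601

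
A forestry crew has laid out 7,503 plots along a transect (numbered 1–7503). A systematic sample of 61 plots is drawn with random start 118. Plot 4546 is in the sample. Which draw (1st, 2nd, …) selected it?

k = 7503/61 = 123
position = (4546 − 118)/123 + 1 = 4428/123 + 1 = 36 + 1 = 37

37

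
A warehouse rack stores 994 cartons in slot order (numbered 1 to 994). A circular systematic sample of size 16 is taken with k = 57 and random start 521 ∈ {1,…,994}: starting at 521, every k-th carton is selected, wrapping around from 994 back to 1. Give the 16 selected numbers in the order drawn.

Selection 1: 521
Selection 2: 521 + 57 = 578
Selection 3: 578 + 57 = 635
Selection 4: 635 + 57 = 692
Selection 5: 692 + 57 = 749
Selection 6: 749 + 57 = 806
Selection 7: 806 + 57 = 863
Selection 8: 863 + 57 = 920
Selection 9: 920 + 57 = 977
Selection 10: 977 + 57 = 1034 → 1034 − 994 = 40
Selection 11: 40 + 57 = 97
Selection 12: 97 + 57 = 154
Selection 13: 154 + 57 = 211
Selection 14: 211 + 57 = 268
Selection 15: 268 + 57 = 325
Selection 16: 325 + 57 = 382

521, 578, 635, 692, 749, 806, 863, 920, 977, 40, 97, 154, 211, 268, 325, 382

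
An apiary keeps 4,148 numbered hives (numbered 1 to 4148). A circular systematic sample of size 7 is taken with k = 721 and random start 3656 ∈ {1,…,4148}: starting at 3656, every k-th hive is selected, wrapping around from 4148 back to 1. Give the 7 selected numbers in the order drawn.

3656, 229, 950, 1671, 2392, 3113, 3834

Selection 1: 3656
Selection 2: 3656 + 721 = 4377 → 4377 − 4148 = 229
Selection 3: 229 + 721 = 950
Selection 4: 950 + 721 = 1671
Selection 5: 1671 + 721 = 2392
Selection 6: 2392 + 721 = 3113
Selection 7: 3113 + 721 = 3834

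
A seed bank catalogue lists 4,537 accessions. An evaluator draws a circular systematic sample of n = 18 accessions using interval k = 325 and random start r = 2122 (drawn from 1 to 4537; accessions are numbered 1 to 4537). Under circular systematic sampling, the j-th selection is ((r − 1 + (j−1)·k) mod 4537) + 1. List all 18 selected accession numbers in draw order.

Selection 1: 2122
Selection 2: 2122 + 325 = 2447
Selection 3: 2447 + 325 = 2772
Selection 4: 2772 + 325 = 3097
Selection 5: 3097 + 325 = 3422
Selection 6: 3422 + 325 = 3747
Selection 7: 3747 + 325 = 4072
Selection 8: 4072 + 325 = 4397
Selection 9: 4397 + 325 = 4722 → 4722 − 4537 = 185
Selection 10: 185 + 325 = 510
Selection 11: 510 + 325 = 835
Selection 12: 835 + 325 = 1160
Selection 13: 1160 + 325 = 1485
Selection 14: 1485 + 325 = 1810
Selection 15: 1810 + 325 = 2135
Selection 16: 2135 + 325 = 2460
Selection 17: 2460 + 325 = 2785
Selection 18: 2785 + 325 = 3110

2122, 2447, 2772, 3097, 3422, 3747, 4072, 4397, 185, 510, 835, 1160, 1485, 1810, 2135, 2460, 2785, 3110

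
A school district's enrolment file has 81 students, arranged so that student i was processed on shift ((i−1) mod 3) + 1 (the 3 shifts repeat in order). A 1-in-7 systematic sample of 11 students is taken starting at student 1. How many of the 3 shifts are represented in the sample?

Consecutive selections differ by k = 7, so their shift numbers differ by 7 mod 3 = 1.
gcd(7, 3) = 1, so the sample visits 3/1 = 3 distinct residues mod 3.
Start 1 is shift 1; the shifts hit are 1, 2, 3.

3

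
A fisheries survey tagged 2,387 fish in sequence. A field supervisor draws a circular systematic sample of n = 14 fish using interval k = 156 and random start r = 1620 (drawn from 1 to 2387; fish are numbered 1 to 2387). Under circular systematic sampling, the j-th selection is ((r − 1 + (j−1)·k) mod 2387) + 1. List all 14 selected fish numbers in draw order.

Selection 1: 1620
Selection 2: 1620 + 156 = 1776
Selection 3: 1776 + 156 = 1932
Selection 4: 1932 + 156 = 2088
Selection 5: 2088 + 156 = 2244
Selection 6: 2244 + 156 = 2400 → 2400 − 2387 = 13
Selection 7: 13 + 156 = 169
Selection 8: 169 + 156 = 325
Selection 9: 325 + 156 = 481
Selection 10: 481 + 156 = 637
Selection 11: 637 + 156 = 793
Selection 12: 793 + 156 = 949
Selection 13: 949 + 156 = 1105
Selection 14: 1105 + 156 = 1261

1620, 1776, 1932, 2088, 2244, 13, 169, 325, 481, 637, 793, 949, 1105, 1261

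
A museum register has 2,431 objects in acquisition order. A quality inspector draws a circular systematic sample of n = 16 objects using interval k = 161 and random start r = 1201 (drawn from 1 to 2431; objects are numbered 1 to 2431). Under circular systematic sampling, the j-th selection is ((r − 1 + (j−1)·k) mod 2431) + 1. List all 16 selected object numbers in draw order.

1201, 1362, 1523, 1684, 1845, 2006, 2167, 2328, 58, 219, 380, 541, 702, 863, 1024, 1185

Selection 1: 1201
Selection 2: 1201 + 161 = 1362
Selection 3: 1362 + 161 = 1523
Selection 4: 1523 + 161 = 1684
Selection 5: 1684 + 161 = 1845
Selection 6: 1845 + 161 = 2006
Selection 7: 2006 + 161 = 2167
Selection 8: 2167 + 161 = 2328
Selection 9: 2328 + 161 = 2489 → 2489 − 2431 = 58
Selection 10: 58 + 161 = 219
Selection 11: 219 + 161 = 380
Selection 12: 380 + 161 = 541
Selection 13: 541 + 161 = 702
Selection 14: 702 + 161 = 863
Selection 15: 863 + 161 = 1024
Selection 16: 1024 + 161 = 1185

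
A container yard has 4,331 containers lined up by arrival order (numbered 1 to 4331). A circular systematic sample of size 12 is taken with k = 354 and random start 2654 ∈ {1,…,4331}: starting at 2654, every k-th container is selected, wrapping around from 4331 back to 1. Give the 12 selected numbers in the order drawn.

2654, 3008, 3362, 3716, 4070, 93, 447, 801, 1155, 1509, 1863, 2217

Selection 1: 2654
Selection 2: 2654 + 354 = 3008
Selection 3: 3008 + 354 = 3362
Selection 4: 3362 + 354 = 3716
Selection 5: 3716 + 354 = 4070
Selection 6: 4070 + 354 = 4424 → 4424 − 4331 = 93
Selection 7: 93 + 354 = 447
Selection 8: 447 + 354 = 801
Selection 9: 801 + 354 = 1155
Selection 10: 1155 + 354 = 1509
Selection 11: 1509 + 354 = 1863
Selection 12: 1863 + 354 = 2217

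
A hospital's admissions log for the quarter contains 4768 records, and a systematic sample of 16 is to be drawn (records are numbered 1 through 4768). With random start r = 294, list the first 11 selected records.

294, 592, 890, 1188, 1486, 1784, 2082, 2380, 2678, 2976, 3274

k = N/n = 4768/16 = 298
record 1: 294
record 2: 294 + 298 = 592
record 3: 592 + 298 = 890
record 4: 890 + 298 = 1188
record 5: 1188 + 298 = 1486
record 6: 1486 + 298 = 1784
record 7: 1784 + 298 = 2082
record 8: 2082 + 298 = 2380
record 9: 2380 + 298 = 2678
record 10: 2678 + 298 = 2976
record 11: 2976 + 298 = 3274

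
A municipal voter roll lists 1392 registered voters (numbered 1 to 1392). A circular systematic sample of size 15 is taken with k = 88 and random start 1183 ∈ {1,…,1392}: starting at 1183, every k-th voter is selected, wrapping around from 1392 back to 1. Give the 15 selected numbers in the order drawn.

Selection 1: 1183
Selection 2: 1183 + 88 = 1271
Selection 3: 1271 + 88 = 1359
Selection 4: 1359 + 88 = 1447 → 1447 − 1392 = 55
Selection 5: 55 + 88 = 143
Selection 6: 143 + 88 = 231
Selection 7: 231 + 88 = 319
Selection 8: 319 + 88 = 407
Selection 9: 407 + 88 = 495
Selection 10: 495 + 88 = 583
Selection 11: 583 + 88 = 671
Selection 12: 671 + 88 = 759
Selection 13: 759 + 88 = 847
Selection 14: 847 + 88 = 935
Selection 15: 935 + 88 = 1023

1183, 1271, 1359, 55, 143, 231, 319, 407, 495, 583, 671, 759, 847, 935, 1023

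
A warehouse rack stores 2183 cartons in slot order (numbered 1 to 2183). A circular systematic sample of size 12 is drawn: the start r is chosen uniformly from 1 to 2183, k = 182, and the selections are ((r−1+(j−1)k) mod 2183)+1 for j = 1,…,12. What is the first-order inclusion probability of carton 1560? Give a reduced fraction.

12/2183

For each position j, as r ranges over 1…2183 the j-th selection hits every carton exactly once, so carton 1560 is selected for exactly 12 of the 2183 starts.
Inclusion probability = 12/2183.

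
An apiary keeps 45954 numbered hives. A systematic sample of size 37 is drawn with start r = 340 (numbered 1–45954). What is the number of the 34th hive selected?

41326

k = 45954/37 = 1242
34th selection = r + (34−1)·k = 340 + 33×1242 = 340 + 40986 = 41326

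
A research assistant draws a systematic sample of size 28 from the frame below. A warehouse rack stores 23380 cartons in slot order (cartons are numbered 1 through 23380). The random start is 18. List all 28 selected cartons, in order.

k = N/n = 23380/28 = 835
carton 1: 18
carton 2: 18 + 835 = 853
carton 3: 853 + 835 = 1688
carton 4: 1688 + 835 = 2523
carton 5: 2523 + 835 = 3358
carton 6: 3358 + 835 = 4193
carton 7: 4193 + 835 = 5028
carton 8: 5028 + 835 = 5863
carton 9: 5863 + 835 = 6698
carton 10: 6698 + 835 = 7533
carton 11: 7533 + 835 = 8368
carton 12: 8368 + 835 = 9203
carton 13: 9203 + 835 = 10038
carton 14: 10038 + 835 = 10873
carton 15: 10873 + 835 = 11708
carton 16: 11708 + 835 = 12543
carton 17: 12543 + 835 = 13378
carton 18: 13378 + 835 = 14213
carton 19: 14213 + 835 = 15048
carton 20: 15048 + 835 = 15883
carton 21: 15883 + 835 = 16718
carton 22: 16718 + 835 = 17553
carton 23: 17553 + 835 = 18388
carton 24: 18388 + 835 = 19223
carton 25: 19223 + 835 = 20058
carton 26: 20058 + 835 = 20893
carton 27: 20893 + 835 = 21728
carton 28: 21728 + 835 = 22563

18, 853, 1688, 2523, 3358, 4193, 5028, 5863, 6698, 7533, 8368, 9203, 10038, 10873, 11708, 12543, 13378, 14213, 15048, 15883, 16718, 17553, 18388, 19223, 20058, 20893, 21728, 22563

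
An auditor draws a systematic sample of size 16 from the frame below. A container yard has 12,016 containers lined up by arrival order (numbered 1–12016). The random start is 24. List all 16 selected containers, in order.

k = N/n = 12016/16 = 751
container 1: 24
container 2: 24 + 751 = 775
container 3: 775 + 751 = 1526
container 4: 1526 + 751 = 2277
container 5: 2277 + 751 = 3028
container 6: 3028 + 751 = 3779
container 7: 3779 + 751 = 4530
container 8: 4530 + 751 = 5281
container 9: 5281 + 751 = 6032
container 10: 6032 + 751 = 6783
container 11: 6783 + 751 = 7534
container 12: 7534 + 751 = 8285
container 13: 8285 + 751 = 9036
container 14: 9036 + 751 = 9787
container 15: 9787 + 751 = 10538
container 16: 10538 + 751 = 11289

24, 775, 1526, 2277, 3028, 3779, 4530, 5281, 6032, 6783, 7534, 8285, 9036, 9787, 10538, 11289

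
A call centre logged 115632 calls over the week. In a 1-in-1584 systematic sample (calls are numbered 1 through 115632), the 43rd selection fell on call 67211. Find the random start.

k = 1584
r = 67211 − (43−1)×1584 = 67211 − 66528 = 683

683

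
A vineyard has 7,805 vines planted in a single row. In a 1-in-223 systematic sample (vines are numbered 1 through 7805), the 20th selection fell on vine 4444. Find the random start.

k = 223
r = 4444 − (20−1)×223 = 4444 − 4237 = 207

207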